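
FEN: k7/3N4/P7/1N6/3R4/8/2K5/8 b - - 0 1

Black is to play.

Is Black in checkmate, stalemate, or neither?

Black to move; black king on a8.
In check: no.
King squares — a7: attacked by Nb5; b7: attacked by Pa6; b8: attacked by Nd7.
Legal moves for Black: none.
Not in check and no legal moves → stalemate.

stalemate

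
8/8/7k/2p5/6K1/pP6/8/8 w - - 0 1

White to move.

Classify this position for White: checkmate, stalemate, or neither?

neither

White to move; white king on g4.
In check: no.
Legal moves for White: Kf5, Kh4, Kf4, Kh3, Kg3, Kf3, b4.
White has 7 legal moves and is not in check → neither.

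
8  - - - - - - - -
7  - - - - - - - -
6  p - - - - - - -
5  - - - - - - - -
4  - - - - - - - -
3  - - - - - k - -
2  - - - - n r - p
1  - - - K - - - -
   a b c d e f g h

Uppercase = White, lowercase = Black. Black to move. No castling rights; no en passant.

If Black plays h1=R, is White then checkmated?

After h1=R: white king on d1; in check: yes, from the black rook on h1.
White has 2 legal replies: Kd2, Kc2.
In check but a legal move exists → not checkmate.

no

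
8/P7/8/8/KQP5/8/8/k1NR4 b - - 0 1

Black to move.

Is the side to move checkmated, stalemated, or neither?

stalemate

Black to move; black king on a1.
In check: no.
King squares — b1: attacked by Qb4; a2: attacked by Nc1; b2: attacked by Qb4.
Legal moves for Black: none.
Not in check and no legal moves → stalemate.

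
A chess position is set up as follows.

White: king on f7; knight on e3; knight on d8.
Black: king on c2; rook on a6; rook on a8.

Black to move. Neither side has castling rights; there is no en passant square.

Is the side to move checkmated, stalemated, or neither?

neither

Black to move; black king on c2.
In check: yes, from the white knight on e3.
Legal moves for Black: Kd3, Kc3, Kb3, Kd2, Kb2, Kc1, Kb1.
Black is in check but has 7 legal moves → neither.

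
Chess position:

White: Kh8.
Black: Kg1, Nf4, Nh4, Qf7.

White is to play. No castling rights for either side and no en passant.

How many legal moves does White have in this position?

White to move; king on h8.
In check: no.
Legal moves: none.
Count: 0.

0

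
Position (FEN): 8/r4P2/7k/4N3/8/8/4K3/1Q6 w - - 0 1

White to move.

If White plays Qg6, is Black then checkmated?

After Qg6: black king on h6; in check: yes, from the white queen on g6.
King squares — g5: attacked by Qg6; h5: attacked by Qg6; g6: attacked by Ne5; g7: attacked by Qg6; h7: attacked by Qg6.
Black has no legal moves → checkmate.

yes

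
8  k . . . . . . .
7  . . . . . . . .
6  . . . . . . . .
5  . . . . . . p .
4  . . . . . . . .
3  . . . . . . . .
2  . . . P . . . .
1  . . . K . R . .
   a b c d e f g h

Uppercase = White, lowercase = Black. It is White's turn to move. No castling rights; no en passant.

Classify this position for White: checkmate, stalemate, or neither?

White to move; white king on d1.
In check: no.
Legal moves for White: Rf8+, Rf7, Rf6, Rf5, Rf4, Rf3, Rf2, Rh1, Rg1, Re1, Ke2, Kc2, Ke1, Kc1, d3, d4.
White has 16 legal moves and is not in check → neither.

neither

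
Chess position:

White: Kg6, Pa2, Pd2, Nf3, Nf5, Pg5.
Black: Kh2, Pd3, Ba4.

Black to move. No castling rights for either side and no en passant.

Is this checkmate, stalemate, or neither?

neither

Black to move; black king on h2.
In check: yes, from the white knight on f3.
Legal moves for Black: Kh3, Kg2, Kh1.
Black is in check but has 3 legal moves → neither.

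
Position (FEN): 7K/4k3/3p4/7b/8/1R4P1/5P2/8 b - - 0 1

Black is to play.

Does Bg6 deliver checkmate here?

no

After Bg6: white king on h8; in check: no.
White is not in check, so this cannot be checkmate.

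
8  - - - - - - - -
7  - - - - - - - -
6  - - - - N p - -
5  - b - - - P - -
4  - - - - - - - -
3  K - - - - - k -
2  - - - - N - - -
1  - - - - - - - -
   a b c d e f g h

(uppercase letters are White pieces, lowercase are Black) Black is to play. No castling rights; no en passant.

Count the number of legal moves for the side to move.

8

Black to move; king on g3.
In check: yes, from the white knight on e2.
Legal moves: Kh4, Kg4, Kh3, Kf3, Kh2, Kg2, Kf2, Bxe2.
Count: 8.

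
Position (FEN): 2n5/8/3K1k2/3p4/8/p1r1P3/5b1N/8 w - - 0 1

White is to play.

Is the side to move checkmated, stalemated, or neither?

White to move; white king on d6.
In check: yes, from the black knight on c8.
Legal moves for White: Kd7, Kxd5.
White is in check but has 2 legal moves → neither.

neither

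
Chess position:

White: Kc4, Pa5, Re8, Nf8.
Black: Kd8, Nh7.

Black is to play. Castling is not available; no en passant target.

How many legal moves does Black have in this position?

2

Black to move; king on d8.
In check: yes, from the white rook on e8.
Legal moves: Kxe8, Kc7.
Count: 2.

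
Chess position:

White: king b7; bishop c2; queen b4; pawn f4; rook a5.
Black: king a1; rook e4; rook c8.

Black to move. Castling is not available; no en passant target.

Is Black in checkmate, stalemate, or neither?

checkmate

Black to move; black king on a1.
In check: yes, from the white rook on a5.
King squares — b1: attacked by Bc2; a2: attacked by Ra5; b2: attacked by Qb4.
Legal moves for Black: none.
In check with no legal moves → checkmate.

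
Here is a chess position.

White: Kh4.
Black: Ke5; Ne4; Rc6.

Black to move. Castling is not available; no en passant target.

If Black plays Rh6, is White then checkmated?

no

After Rh6: white king on h4; in check: yes, from the black rook on h6.
White has 1 legal reply: Kg4.
In check but a legal move exists → not checkmate.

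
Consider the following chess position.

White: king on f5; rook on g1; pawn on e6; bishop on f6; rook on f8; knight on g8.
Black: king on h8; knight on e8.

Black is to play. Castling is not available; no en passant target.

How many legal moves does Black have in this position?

Black to move; king on h8.
In check: yes, from the white bishop on f6.
Legal moves: Kh7, Ng7+, Nxf6.
Count: 3.

3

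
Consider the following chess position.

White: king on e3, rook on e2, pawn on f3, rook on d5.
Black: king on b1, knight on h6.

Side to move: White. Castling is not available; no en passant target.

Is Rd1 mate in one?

yes

After Rd1: black king on b1; in check: yes, from the white rook on d1.
King squares — a1: attacked by Rd1; c1: attacked by Rd1; a2: attacked by Re2; b2: attacked by Re2; c2: attacked by Re2.
Black has no legal moves → checkmate.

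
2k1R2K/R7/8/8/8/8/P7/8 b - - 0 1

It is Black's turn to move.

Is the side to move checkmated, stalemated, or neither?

checkmate

Black to move; black king on c8.
In check: yes, from the white rook on e8.
King squares — b7: attacked by Ra7; c7: attacked by Ra7; d7: attacked by Ra7; b8: attacked by Re8; d8: attacked by Re8.
Legal moves for Black: none.
In check with no legal moves → checkmate.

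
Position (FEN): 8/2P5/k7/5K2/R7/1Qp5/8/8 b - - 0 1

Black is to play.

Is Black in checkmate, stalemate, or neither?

checkmate

Black to move; black king on a6.
In check: yes, from the white rook on a4.
King squares — a5: attacked by Ra4; b5: attacked by Qb3; b6: attacked by Qb3; a7: attacked by Ra4; b7: attacked by Qb3.
Legal moves for Black: none.
In check with no legal moves → checkmate.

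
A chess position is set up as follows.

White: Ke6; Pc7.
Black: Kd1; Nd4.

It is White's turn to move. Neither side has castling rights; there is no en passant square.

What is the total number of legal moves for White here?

7

White to move; king on e6.
In check: yes, from the black knight on d4.
Legal moves: Kf7, Ke7, Kd7, Kf6, Kd6, Ke5, Kd5.
Count: 7.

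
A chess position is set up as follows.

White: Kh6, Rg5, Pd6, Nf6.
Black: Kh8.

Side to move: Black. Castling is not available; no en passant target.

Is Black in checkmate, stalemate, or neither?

stalemate

Black to move; black king on h8.
In check: no.
King squares — g7: attacked by Rg5; h7: attacked by Nf6; g8: attacked by Rg5.
Legal moves for Black: none.
Not in check and no legal moves → stalemate.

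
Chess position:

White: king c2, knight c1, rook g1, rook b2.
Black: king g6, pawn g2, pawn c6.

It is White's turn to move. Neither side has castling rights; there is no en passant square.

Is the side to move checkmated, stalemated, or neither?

White to move; white king on c2.
In check: no.
Legal moves for White include: Kd3, Kc3, Kb3, Kd2, Kd1, Kb1, Rb8, Rb7, Rb6, Rb5, Rb4, Rb3, Ra2, Rb1, Rxg2+, Rh1, Rf1, Re1, ... (list truncated; more exist).
White has legal moves and is not in check → neither.

neither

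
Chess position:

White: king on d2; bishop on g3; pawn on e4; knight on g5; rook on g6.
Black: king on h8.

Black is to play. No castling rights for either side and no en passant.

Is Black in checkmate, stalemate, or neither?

stalemate

Black to move; black king on h8.
In check: no.
King squares — g7: attacked by Rg6; h7: attacked by Ng5; g8: attacked by Rg6.
Legal moves for Black: none.
Not in check and no legal moves → stalemate.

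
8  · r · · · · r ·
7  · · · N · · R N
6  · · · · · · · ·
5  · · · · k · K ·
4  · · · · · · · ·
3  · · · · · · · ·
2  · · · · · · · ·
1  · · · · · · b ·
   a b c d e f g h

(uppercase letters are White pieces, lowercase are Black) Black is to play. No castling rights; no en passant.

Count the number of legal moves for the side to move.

5

Black to move; king on e5.
In check: yes, from the white knight on d7.
Legal moves: Ke6, Kd6, Kd5, Ke4, Kd4.
Count: 5.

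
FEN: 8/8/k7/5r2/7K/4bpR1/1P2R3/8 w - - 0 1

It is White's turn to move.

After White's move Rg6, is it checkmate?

After Rg6: black king on a6; in check: yes, from the white rook on g6.
Black has 6 legal replies: Kb7, Ka7, Kb5, Ka5, Rf6, Bb6.
In check but a legal move exists → not checkmate.

no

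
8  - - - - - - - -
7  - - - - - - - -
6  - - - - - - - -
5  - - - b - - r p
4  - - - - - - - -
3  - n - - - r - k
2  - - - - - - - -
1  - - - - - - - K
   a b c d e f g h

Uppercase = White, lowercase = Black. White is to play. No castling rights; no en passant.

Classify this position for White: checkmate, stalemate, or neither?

White to move; white king on h1.
In check: no.
King squares — g1: attacked by Rg5; g2: attacked by Kh3; h2: attacked by Kh3.
Legal moves for White: none.
Not in check and no legal moves → stalemate.

stalemate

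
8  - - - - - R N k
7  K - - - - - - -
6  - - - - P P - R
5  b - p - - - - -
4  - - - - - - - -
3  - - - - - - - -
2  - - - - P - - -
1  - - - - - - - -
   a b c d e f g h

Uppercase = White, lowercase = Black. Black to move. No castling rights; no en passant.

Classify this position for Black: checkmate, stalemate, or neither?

Black to move; black king on h8.
In check: yes, from the white rook on h6.
King squares — g7: attacked by Pf6; h7: attacked by Rh6; g8: attacked by Rf8.
Legal moves for Black: none.
In check with no legal moves → checkmate.

checkmate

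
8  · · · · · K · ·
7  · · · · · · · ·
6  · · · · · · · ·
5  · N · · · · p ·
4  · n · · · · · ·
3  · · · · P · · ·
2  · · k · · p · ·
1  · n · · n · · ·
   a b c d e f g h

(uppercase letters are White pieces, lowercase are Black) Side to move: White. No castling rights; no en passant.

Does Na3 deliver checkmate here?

no

After Na3: black king on c2; in check: yes, from the white knight on a3.
Black has 8 legal replies: Kd3, Kc3, Kb3, Kd2, Kb2, Kd1, Kc1, Nxa3.
In check but a legal move exists → not checkmate.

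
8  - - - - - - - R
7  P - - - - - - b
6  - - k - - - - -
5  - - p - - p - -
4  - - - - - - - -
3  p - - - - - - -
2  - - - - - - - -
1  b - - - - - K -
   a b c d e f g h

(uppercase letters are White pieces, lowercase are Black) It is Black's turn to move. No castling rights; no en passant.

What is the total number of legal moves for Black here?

19

Black to move; king on c6.
In check: no.
Legal moves: Bg8, Bg6, Kd7, Kc7, Kb7, Kd6, Kb6, Kd5, Kb5, Bxh8, Bg7, Bf6, Be5, Bd4+, Bc3, Bb2, f4, c4, a2.
Count: 19.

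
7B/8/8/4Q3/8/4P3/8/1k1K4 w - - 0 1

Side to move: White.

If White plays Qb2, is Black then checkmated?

After Qb2: black king on b1; in check: yes, from the white queen on b2.
King squares — a1: attacked by Qb2; c1: attacked by Kd1; a2: attacked by Qb2; b2: attacked by Bh8; c2: attacked by Kd1.
Black has no legal moves → checkmate.

yes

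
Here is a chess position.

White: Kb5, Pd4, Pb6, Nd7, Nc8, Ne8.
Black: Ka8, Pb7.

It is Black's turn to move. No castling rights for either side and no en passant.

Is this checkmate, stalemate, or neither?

Black to move; black king on a8.
In check: no.
King squares — a7: attacked by Pb6; b7: own pawn; b8: attacked by Nd7.
Legal moves for Black: none.
Not in check and no legal moves → stalemate.

stalemate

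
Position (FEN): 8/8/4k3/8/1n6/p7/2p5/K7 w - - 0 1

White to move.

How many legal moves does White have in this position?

White to move; king on a1.
In check: no.
Legal moves: none.
Count: 0.

0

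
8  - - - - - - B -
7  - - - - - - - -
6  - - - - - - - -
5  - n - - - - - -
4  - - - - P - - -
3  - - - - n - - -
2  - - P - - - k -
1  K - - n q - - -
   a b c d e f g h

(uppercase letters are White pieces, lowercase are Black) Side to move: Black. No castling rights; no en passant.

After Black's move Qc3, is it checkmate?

no

After Qc3: white king on a1; in check: yes, from the black queen on c3.
White has 2 legal replies: Ka2, Kb1.
In check but a legal move exists → not checkmate.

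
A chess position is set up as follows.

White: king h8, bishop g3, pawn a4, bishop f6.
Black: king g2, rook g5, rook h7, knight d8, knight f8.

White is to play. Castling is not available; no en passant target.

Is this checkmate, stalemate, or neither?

White to move; white king on h8.
In check: yes, from the black rook on h7.
King squares — g7: attacked by Rg5; h7: attacked by Nf8; g8: attacked by Rg5.
Legal moves for White: none.
In check with no legal moves → checkmate.

checkmate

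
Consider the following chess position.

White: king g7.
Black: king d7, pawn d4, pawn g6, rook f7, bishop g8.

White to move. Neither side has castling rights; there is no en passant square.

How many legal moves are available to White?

4

White to move; king on g7.
In check: yes, from the black rook on f7.
Legal moves: Kh8, Kxg8, Kh6, Kxg6.
Count: 4.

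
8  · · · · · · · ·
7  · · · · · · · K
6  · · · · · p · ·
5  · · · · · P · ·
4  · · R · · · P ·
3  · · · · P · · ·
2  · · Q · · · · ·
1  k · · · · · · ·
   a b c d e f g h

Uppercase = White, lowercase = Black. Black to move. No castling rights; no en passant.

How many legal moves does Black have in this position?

0

Black to move; king on a1.
In check: no.
Legal moves: none.
Count: 0.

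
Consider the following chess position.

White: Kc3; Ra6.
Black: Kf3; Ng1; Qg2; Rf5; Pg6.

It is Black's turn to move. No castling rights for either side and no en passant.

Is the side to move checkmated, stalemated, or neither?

neither

Black to move; black king on f3.
In check: no.
Legal moves for Black include: Rf8, Rf7, Rf6, Rh5, Rg5, Re5, Rd5, Rc5+, Rb5, Ra5, Rf4, Kg4, Kf4, Ke4, Kg3, Ke3, Kf2, Ke2, ... (list truncated; more exist).
Black has legal moves and is not in check → neither.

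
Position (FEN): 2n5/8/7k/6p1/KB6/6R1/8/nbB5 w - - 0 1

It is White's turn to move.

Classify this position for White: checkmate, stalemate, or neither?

neither

White to move; white king on a4.
In check: no.
Legal moves for White include: Bf8+, Be7, Bd6, Bc5, Ba5, Bc3, Bba3, Bbd2, Be1, Kb5, Ka5, Ka3, Rxg5, Rg4, Rh3+, Rf3, Re3, Rd3, ... (list truncated; more exist).
White has legal moves and is not in check → neither.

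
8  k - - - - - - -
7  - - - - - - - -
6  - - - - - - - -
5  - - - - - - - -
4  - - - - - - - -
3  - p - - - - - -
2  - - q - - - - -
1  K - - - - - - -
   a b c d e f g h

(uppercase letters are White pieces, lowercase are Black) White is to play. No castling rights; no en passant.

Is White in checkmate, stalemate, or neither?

stalemate

White to move; white king on a1.
In check: no.
King squares — b1: attacked by Qc2; a2: attacked by Qc2; b2: attacked by Qc2.
Legal moves for White: none.
Not in check and no legal moves → stalemate.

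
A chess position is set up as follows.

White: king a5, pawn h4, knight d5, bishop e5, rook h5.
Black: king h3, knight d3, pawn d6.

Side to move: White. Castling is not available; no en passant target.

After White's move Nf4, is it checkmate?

no

After Nf4: black king on h3; in check: yes, from the white knight on f4.
Black has 4 legal replies: Kg4, Kg3, Kh2, Nxf4.
In check but a legal move exists → not checkmate.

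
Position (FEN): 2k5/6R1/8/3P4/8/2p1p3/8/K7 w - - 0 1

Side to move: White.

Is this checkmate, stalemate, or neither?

neither

White to move; white king on a1.
In check: no.
Legal moves for White: Rg8+, Rh7, Rf7, Re7, Rd7, Rc7+, Rb7, Ra7, Rg6, Rg5, Rg4, Rg3, Rg2, Rg1, Ka2, Kb1, d6.
White has 17 legal moves and is not in check → neither.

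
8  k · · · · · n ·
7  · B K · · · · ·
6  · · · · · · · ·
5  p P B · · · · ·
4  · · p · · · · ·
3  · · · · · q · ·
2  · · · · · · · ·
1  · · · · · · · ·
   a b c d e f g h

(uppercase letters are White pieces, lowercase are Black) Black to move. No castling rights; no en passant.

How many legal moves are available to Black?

Black to move; king on a8.
In check: yes, from the white bishop on b7.
Legal moves: Qxb7+.
Count: 1.

1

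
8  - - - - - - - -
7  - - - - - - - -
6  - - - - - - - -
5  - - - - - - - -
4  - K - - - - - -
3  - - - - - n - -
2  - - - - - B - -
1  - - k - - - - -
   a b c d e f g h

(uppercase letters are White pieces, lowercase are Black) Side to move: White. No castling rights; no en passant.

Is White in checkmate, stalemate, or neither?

neither

White to move; white king on b4.
In check: no.
Legal moves for White: Kc5, Kb5, Ka5, Kc4, Ka4, Kc3, Kb3, Ka3, Ba7, Bb6, Bc5, Bh4, Bd4, Bg3, Be3+, Bg1, Be1.
White has 17 legal moves and is not in check → neither.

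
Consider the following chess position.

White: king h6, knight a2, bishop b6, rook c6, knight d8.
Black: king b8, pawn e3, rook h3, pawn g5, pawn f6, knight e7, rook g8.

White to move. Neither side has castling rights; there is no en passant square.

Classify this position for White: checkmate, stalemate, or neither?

White to move; white king on h6.
In check: yes, from the black rook on h3.
King squares — g5: attacked by Pf6; h5: attacked by Rh3; g6: attacked by Ne7; g7: attacked by Rg8; h7: attacked by Rh3.
Legal moves for White: none.
In check with no legal moves → checkmate.

checkmate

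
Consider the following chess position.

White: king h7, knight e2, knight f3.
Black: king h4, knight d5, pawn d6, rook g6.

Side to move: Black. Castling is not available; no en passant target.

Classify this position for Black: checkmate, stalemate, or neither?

neither

Black to move; black king on h4.
In check: yes, from the white knight on f3.
Legal moves for Black: Kh5, Kg4, Kh3.
Black is in check but has 3 legal moves → neither.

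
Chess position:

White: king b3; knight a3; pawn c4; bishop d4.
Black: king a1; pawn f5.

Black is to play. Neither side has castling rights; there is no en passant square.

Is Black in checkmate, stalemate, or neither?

checkmate

Black to move; black king on a1.
In check: yes, from the white bishop on d4.
King squares — b1: attacked by Na3; a2: attacked by Kb3; b2: attacked by Kb3.
Legal moves for Black: none.
In check with no legal moves → checkmate.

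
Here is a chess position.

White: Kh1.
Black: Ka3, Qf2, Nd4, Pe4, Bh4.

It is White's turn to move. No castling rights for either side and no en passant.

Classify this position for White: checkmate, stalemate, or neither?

White to move; white king on h1.
In check: no.
King squares — g1: attacked by Qf2; g2: attacked by Qf2; h2: attacked by Qf2.
Legal moves for White: none.
Not in check and no legal moves → stalemate.

stalemate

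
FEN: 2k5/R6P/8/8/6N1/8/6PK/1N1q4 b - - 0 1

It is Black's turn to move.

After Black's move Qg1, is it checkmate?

no

After Qg1: white king on h2; in check: yes, from the black queen on g1.
White has 3 legal replies: Kh3, Kg3, Kxg1.
In check but a legal move exists → not checkmate.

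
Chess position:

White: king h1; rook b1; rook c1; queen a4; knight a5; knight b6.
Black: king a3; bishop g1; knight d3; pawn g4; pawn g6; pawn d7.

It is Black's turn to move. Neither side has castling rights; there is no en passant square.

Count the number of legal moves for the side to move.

0

Black to move; king on a3.
In check: yes, from the white queen on a4.
Legal moves: none.
Count: 0.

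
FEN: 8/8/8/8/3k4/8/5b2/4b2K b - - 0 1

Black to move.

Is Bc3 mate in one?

no

After Bc3: white king on h1; in check: no.
White is not in check, so this cannot be checkmate.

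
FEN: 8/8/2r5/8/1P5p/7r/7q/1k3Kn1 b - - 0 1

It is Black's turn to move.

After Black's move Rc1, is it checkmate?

yes

After Rc1: white king on f1; in check: yes, from the black rook on c1.
King squares — e1: attacked by Rc1; g1: attacked by Rc1; e2: attacked by Ng1; f2: attacked by Qh2; g2: attacked by Qh2.
White has no legal moves → checkmate.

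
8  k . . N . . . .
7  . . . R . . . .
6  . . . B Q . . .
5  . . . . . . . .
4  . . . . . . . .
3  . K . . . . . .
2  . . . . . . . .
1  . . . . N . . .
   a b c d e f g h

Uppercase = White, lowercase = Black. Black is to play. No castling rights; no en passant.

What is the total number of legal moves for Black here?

0

Black to move; king on a8.
In check: no.
Legal moves: none.
Count: 0.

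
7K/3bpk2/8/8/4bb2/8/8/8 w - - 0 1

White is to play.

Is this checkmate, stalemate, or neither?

White to move; white king on h8.
In check: no.
King squares — g7: attacked by Kf7; h7: attacked by Be4; g8: attacked by Kf7.
Legal moves for White: none.
Not in check and no legal moves → stalemate.

stalemate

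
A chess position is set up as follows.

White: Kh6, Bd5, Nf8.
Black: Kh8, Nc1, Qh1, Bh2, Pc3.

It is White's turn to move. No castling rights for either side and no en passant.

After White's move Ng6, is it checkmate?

After Ng6: black king on h8; in check: yes, from the white knight on g6.
King squares — g7: attacked by Kh6; h7: attacked by Kh6; g8: attacked by Bd5.
Black has no legal moves → checkmate.

yes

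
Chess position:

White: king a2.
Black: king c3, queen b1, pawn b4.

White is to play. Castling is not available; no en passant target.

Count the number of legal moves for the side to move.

1

White to move; king on a2.
In check: yes, from the black queen on b1.
Legal moves: Kxb1.
Count: 1.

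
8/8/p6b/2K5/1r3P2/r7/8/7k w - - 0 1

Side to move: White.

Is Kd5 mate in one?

no

After Kd5: black king on h1; in check: no.
Black is not in check, so this cannot be checkmate.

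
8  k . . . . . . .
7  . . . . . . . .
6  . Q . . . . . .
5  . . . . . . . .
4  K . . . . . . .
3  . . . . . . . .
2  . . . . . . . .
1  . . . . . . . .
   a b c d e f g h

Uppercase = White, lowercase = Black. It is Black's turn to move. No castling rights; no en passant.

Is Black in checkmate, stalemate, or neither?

Black to move; black king on a8.
In check: no.
King squares — a7: attacked by Qb6; b7: attacked by Qb6; b8: attacked by Qb6.
Legal moves for Black: none.
Not in check and no legal moves → stalemate.

stalemate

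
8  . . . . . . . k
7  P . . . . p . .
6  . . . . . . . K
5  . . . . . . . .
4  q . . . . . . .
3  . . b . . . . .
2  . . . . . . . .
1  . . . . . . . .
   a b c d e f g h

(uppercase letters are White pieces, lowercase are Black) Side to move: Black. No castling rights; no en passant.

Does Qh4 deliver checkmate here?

After Qh4: white king on h6; in check: yes, from the black queen on h4.
King squares — g5: attacked by Qh4; h5: attacked by Qh4; g6: attacked by Pf7; g7: attacked by Bc3; h7: attacked by Qh4.
White has no legal moves → checkmate.

yes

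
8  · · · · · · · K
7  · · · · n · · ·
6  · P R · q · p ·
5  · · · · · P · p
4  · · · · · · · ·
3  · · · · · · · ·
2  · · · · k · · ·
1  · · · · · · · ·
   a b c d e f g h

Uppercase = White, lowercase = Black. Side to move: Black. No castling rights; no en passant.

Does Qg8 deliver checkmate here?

After Qg8: white king on h8; in check: yes, from the black queen on g8.
King squares — g7: attacked by Qg8; h7: attacked by Qg8; g8: attacked by Ne7.
White has no legal moves → checkmate.

yes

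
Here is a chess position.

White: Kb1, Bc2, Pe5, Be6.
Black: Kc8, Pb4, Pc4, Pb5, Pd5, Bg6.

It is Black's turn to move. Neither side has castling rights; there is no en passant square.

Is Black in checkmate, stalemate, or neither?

neither

Black to move; black king on c8.
In check: yes, from the white bishop on e6.
King squares — b7: available; c7: available; d7: attacked by Be6; b8: available; d8: available.
Legal moves for Black: Kd8, Kb8, Kc7, Kb7.
Black is in check but has 4 legal moves → neither.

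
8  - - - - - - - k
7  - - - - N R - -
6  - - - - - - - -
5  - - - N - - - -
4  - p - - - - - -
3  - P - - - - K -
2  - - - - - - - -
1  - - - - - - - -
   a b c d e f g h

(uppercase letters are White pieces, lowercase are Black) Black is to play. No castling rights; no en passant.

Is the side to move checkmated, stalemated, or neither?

stalemate

Black to move; black king on h8.
In check: no.
King squares — g7: attacked by Rf7; h7: attacked by Rf7; g8: attacked by Ne7.
Legal moves for Black: none.
Not in check and no legal moves → stalemate.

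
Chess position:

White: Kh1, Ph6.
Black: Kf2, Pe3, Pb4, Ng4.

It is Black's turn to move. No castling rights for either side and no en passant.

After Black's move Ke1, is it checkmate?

no

After Ke1: white king on h1; in check: no.
White is not in check, so this cannot be checkmate.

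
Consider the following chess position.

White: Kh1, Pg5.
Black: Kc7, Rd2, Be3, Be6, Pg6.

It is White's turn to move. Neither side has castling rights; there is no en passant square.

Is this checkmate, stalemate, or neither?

stalemate

White to move; white king on h1.
In check: no.
King squares — g1: attacked by Be3; g2: attacked by Rd2; h2: attacked by Rd2.
Legal moves for White: none.
Not in check and no legal moves → stalemate.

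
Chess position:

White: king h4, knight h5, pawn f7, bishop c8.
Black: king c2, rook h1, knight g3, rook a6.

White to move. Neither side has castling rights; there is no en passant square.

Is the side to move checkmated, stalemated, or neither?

White to move; white king on h4.
In check: yes, from the black rook on h1.
Legal moves for White: Kg5, Kg4, Kxg3, Bh3.
White is in check but has 4 legal moves → neither.

neither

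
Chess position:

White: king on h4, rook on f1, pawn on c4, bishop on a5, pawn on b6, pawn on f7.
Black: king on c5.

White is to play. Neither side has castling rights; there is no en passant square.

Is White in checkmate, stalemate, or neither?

neither

White to move; white king on h4.
In check: no.
Legal moves for White include: Bb4+, Bc3, Bd2, Be1, Kh5, Kg5, Kg4, Kh3, Kg3, Rf6, Rf5+, Rf4, Rf3, Rf2, Rh1, Rg1, Re1, Rd1, ... (list truncated; more exist).
White has legal moves and is not in check → neither.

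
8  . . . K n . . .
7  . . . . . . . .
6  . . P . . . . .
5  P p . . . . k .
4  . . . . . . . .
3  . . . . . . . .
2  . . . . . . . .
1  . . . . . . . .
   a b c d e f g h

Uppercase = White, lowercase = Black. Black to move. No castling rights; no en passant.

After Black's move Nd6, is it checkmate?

no

After Nd6: white king on d8; in check: no.
White is not in check, so this cannot be checkmate.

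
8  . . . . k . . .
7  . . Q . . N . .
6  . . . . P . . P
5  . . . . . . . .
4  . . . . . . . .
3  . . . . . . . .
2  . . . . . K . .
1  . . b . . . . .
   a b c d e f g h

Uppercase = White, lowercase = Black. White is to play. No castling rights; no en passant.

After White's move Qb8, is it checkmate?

no

After Qb8: black king on e8; in check: yes, from the white queen on b8.
Black has 1 legal reply: Ke7.
In check but a legal move exists → not checkmate.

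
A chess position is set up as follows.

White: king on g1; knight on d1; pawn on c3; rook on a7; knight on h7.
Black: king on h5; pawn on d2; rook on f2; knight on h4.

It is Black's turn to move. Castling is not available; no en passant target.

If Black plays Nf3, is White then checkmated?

After Nf3: white king on g1; in check: yes, from the black knight on f3.
White has 2 legal replies: Kxf2, Kh1.
In check but a legal move exists → not checkmate.

no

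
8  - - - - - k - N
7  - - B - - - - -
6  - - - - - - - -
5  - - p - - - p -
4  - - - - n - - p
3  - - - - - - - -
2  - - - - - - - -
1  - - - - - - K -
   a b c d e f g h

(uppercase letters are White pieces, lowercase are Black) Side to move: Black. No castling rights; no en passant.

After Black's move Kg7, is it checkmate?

After Kg7: white king on g1; in check: no.
White is not in check, so this cannot be checkmate.

no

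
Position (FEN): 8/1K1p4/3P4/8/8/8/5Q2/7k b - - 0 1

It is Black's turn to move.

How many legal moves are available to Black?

Black to move; king on h1.
In check: no.
Legal moves: none.
Count: 0.

0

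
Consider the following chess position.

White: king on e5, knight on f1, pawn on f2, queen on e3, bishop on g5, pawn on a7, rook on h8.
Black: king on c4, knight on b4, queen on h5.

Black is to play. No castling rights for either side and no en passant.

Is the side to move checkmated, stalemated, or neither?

Black to move; black king on c4.
In check: no.
Legal moves for Black include: Qxh8+, Qe8+, Qh7, Qf7, Qh6, Qg6, Qxg5+, Qh4, Qg4, Qh3, Qf3, Qh2+, Qe2, Qh1, Qd1, Kb5, Nc6+, Na6, ... (list truncated; more exist).
Black has legal moves and is not in check → neither.

neither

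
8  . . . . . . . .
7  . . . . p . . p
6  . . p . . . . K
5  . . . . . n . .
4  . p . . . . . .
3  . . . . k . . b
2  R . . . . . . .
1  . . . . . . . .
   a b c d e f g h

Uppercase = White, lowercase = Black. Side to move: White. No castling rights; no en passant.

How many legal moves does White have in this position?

White to move; king on h6.
In check: yes, from the black knight on f5.
Legal moves: Kxh7, Kh5, Kg5.
Count: 3.

3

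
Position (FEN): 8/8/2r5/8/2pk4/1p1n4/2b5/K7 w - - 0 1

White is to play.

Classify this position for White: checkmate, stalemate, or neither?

stalemate

White to move; white king on a1.
In check: no.
King squares — b1: attacked by Bc2; a2: attacked by Pb3; b2: attacked by Nd3.
Legal moves for White: none.
Not in check and no legal moves → stalemate.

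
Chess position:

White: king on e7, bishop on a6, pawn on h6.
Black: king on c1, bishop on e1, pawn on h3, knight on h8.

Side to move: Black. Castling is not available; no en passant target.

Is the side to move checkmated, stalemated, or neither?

Black to move; black king on c1.
In check: no.
Legal moves for Black: Nf7, Ng6+, Ba5, Bh4+, Bb4+, Bg3, Bc3, Bf2, Bd2, Kd2, Kc2, Kb2, Kd1, Kb1, h2.
Black has 15 legal moves and is not in check → neither.

neither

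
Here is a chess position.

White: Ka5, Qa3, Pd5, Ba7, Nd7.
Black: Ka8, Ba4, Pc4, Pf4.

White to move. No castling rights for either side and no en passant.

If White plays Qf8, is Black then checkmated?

After Qf8: black king on a8; in check: yes, from the white queen on f8.
Black has 2 legal replies: Kb7, Kxa7.
In check but a legal move exists → not checkmate.

no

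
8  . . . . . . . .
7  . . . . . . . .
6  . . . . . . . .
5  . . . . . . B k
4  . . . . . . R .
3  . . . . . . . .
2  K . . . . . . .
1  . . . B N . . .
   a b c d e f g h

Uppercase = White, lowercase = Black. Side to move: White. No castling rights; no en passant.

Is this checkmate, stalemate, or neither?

neither

White to move; white king on a2.
In check: no.
Legal moves for White include: Bd8, Be7, Bh6, Bf6, Bh4, Bf4, Be3, Bd2, Bc1, Rh4+, Rf4+, Re4+, Rd4+, Rc4+, Rb4+, Ra4+, Rg3+, Rg2+, ... (list truncated; more exist).
White has legal moves and is not in check → neither.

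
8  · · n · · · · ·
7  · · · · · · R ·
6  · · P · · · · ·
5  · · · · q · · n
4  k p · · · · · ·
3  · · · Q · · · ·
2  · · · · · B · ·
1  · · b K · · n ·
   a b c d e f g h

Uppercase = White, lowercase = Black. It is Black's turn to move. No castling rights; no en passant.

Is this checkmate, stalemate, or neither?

Black to move; black king on a4.
In check: no.
Legal moves for Black include: Ne7, Na7, Nd6, Nb6, Nxg7, Nf6, Nf4, Ng3, Qe8, Qb8, Qxg7, Qe7, Qc7, Qf6, Qe6, Qd6, Qg5, Qf5, ... (list truncated; more exist).
Black has legal moves and is not in check → neither.

neither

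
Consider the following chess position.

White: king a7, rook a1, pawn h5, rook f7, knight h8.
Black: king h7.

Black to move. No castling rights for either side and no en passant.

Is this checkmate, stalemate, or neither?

Black to move; black king on h7.
In check: yes, from the white rook on f7.
King squares — g6: attacked by Ph5; h6: available; g7: attacked by Rf7; g8: available; h8: available.
Legal moves for Black: Kxh8, Kg8, Kh6.
Black is in check but has 3 legal moves → neither.

neither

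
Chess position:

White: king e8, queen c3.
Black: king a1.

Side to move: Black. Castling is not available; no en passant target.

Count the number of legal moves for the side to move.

Black to move; king on a1.
In check: yes, from the white queen on c3.
Legal moves: Ka2, Kb1.
Count: 2.

2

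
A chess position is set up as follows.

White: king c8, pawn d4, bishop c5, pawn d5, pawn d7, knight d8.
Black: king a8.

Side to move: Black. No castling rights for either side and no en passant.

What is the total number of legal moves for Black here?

Black to move; king on a8.
In check: no.
Legal moves: none.
Count: 0.

0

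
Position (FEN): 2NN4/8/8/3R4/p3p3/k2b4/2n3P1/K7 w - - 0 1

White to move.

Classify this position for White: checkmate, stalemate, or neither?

neither

White to move; white king on a1.
In check: yes, from the black knight on c2.
King squares — b1: available; a2: attacked by Ka3; b2: attacked by Ka3.
Legal moves for White: Kb1.
White is in check but has 1 legal move → neither.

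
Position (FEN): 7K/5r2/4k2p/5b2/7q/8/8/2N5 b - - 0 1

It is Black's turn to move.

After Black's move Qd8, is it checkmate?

After Qd8: white king on h8; in check: yes, from the black queen on d8.
King squares — g7: attacked by Rf7; h7: attacked by Bf5; g8: attacked by Qd8.
White has no legal moves → checkmate.

yes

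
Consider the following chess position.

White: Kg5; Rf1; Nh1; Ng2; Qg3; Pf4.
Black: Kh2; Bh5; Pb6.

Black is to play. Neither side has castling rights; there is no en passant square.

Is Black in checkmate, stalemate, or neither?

checkmate

Black to move; black king on h2.
In check: yes, from the white queen on g3.
King squares — g1: attacked by Rf1; h1: attacked by Rf1; g2: attacked by Qg3; g3: attacked by Nh1; h3: attacked by Qg3.
Legal moves for Black: none.
In check with no legal moves → checkmate.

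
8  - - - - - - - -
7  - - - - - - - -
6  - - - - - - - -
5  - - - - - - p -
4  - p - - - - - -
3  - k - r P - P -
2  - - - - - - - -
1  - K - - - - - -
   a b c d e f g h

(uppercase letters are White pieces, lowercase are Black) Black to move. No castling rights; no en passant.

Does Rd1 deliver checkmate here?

yes

After Rd1: white king on b1; in check: yes, from the black rook on d1.
King squares — a1: attacked by Rd1; c1: attacked by Rd1; a2: attacked by Kb3; b2: attacked by Kb3; c2: attacked by Kb3.
White has no legal moves → checkmate.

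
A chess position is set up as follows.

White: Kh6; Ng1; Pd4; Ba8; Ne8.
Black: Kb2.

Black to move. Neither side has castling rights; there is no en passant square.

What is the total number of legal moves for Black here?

8

Black to move; king on b2.
In check: no.
Legal moves: Kc3, Kb3, Ka3, Kc2, Ka2, Kc1, Kb1, Ka1.
Count: 8.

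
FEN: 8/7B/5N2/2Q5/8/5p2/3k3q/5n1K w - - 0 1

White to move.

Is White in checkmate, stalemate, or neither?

checkmate

White to move; white king on h1.
In check: yes, from the black queen on h2.
King squares — g1: attacked by Qh2; g2: attacked by Qh2; h2: attacked by Nf1.
Legal moves for White: none.
In check with no legal moves → checkmate.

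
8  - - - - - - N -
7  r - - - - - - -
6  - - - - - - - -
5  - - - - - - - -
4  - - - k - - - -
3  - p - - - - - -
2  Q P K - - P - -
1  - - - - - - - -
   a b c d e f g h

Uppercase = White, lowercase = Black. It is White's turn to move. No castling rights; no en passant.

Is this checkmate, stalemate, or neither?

White to move; white king on c2.
In check: yes, from the black pawn on b3.
King squares — b1: available; c1: available; d1: available; b2: own pawn; d2: available; b3: available; c3: attacked by Kd4; d3: attacked by Kd4.
Legal moves for White: Kxb3, Kd2, Kd1, Kc1, Kb1, Qxb3.
White is in check but has 6 legal moves → neither.

neither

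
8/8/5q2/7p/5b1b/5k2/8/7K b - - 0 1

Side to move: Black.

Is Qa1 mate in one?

yes

After Qa1: white king on h1; in check: yes, from the black queen on a1.
King squares — g1: attacked by Qa1; g2: attacked by Kf3; h2: attacked by Bf4.
White has no legal moves → checkmate.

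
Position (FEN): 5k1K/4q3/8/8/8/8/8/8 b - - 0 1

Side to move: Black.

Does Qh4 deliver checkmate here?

yes

After Qh4: white king on h8; in check: yes, from the black queen on h4.
King squares — g7: attacked by Kf8; h7: attacked by Qh4; g8: attacked by Kf8.
White has no legal moves → checkmate.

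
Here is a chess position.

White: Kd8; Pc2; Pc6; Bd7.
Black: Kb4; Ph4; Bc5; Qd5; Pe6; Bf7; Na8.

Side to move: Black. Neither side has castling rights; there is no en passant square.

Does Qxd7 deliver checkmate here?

no

After Qxd7: white king on d8; in check: yes, from the black queen on d7.
White has 2 legal replies: Kxd7, cxd7.
In check but a legal move exists → not checkmate.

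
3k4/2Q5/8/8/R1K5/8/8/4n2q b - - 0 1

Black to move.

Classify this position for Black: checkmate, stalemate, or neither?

neither

Black to move; black king on d8.
In check: yes, from the white queen on c7.
King squares — c7: available; d7: attacked by Qc7; e7: attacked by Qc7; c8: attacked by Qc7; e8: available.
Legal moves for Black: Ke8, Kxc7.
Black is in check but has 2 legal moves → neither.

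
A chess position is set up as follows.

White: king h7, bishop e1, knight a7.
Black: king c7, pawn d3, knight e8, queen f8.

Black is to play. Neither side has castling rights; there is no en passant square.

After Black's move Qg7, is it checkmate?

After Qg7: white king on h7; in check: yes, from the black queen on g7.
King squares — g6: attacked by Qg7; h6: attacked by Qg7; g7: attacked by Ne8; g8: attacked by Qg7; h8: attacked by Qg7.
White has no legal moves → checkmate.

yes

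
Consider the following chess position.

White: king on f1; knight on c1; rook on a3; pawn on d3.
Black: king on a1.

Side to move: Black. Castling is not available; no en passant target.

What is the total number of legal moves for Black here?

Black to move; king on a1.
In check: yes, from the white rook on a3.
Legal moves: Kb2, Kb1.
Count: 2.

2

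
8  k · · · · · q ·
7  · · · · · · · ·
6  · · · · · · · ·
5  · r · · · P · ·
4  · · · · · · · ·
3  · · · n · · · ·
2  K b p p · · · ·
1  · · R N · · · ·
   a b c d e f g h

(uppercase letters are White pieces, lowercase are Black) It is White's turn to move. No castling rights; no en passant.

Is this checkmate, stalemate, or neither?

White to move; white king on a2.
In check: yes, from the black queen on g8.
King squares — a1: attacked by Bb2; b1: attacked by Pc2; b2: attacked by Nd3; a3: attacked by Bb2; b3: attacked by Rb5.
Legal moves for White: none.
In check with no legal moves → checkmate.

checkmate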